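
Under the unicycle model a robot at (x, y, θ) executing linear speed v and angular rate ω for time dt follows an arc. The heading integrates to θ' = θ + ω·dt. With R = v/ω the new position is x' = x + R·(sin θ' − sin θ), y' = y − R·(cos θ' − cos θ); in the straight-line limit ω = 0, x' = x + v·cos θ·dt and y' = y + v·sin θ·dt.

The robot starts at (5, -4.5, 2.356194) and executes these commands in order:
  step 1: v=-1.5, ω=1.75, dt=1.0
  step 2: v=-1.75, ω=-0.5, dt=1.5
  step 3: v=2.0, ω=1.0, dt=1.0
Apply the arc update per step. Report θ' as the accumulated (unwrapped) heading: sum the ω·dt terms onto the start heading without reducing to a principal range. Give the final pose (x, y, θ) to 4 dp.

step 1: θ'=4.1062 (R=-0.8571) → pose (6.3105, -4.3823, 4.1062)
step 2: θ'=3.3562 (R=3.5000) → pose (8.4415, -2.9567, 3.3562)
step 3: θ'=4.3562 (R=2.0000) → pose (6.9930, -4.2134, 4.3562)

(6.9930, -4.2134, 4.3562)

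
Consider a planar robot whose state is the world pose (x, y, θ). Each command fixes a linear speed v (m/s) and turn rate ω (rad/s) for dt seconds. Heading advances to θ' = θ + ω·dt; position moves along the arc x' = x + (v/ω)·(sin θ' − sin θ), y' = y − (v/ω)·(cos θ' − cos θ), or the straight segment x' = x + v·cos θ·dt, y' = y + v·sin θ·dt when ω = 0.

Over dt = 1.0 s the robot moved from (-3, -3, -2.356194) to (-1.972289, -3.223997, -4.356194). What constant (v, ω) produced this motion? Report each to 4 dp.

Δθ = -4.356194 − -2.356194 = -2.000000
ω = Δθ/dt = -2.000000/1.0 = -2.0000
R = Δx/(sin θ' − sin θ) = 0.6250
v = R·ω = 0.6250·-2.0000 = -1.2500

v = -1.2500, ω = -2.0000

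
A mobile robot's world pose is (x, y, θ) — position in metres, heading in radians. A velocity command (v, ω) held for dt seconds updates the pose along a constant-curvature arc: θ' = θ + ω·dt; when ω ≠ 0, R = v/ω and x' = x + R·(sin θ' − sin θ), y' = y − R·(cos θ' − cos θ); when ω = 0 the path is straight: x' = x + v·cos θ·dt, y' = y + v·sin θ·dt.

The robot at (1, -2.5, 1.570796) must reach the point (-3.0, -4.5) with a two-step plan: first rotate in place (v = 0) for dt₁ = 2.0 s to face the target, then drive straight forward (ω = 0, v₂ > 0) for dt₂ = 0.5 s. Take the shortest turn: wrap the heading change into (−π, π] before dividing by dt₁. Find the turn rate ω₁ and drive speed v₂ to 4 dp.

ω₁ = 1.0172, v₂ = 8.9443

heading to target = atan2(-4.5−-2.5, -3−1) = -2.6779
Δθ = wrap(-2.6779 − 1.5708) = 2.0344; ω₁ = Δθ/dt₁ = 1.0172
distance = √((-3−1)² + (-4.5−-2.5)²) = 4.4721; v₂ = distance/dt₂ = 8.9443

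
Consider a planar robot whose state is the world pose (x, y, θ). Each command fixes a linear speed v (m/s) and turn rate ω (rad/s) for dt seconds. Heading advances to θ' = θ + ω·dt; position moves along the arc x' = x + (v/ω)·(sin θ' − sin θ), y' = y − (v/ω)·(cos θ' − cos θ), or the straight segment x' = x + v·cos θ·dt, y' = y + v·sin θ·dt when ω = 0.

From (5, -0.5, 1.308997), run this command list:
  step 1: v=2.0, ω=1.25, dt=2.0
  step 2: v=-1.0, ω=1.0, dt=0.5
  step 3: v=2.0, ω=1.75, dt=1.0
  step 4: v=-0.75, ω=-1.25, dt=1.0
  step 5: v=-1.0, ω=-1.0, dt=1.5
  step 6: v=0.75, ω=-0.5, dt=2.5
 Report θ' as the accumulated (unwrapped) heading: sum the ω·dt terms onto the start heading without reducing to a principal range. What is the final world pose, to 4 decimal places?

(2.3522, 2.3859, 2.0590)

step 1: θ'=3.8090 (R=1.6000) → pose (2.4642, 1.1708, 3.8090)
step 2: θ'=4.3090 (R=-1.0000) → pose (2.7650, 1.5637, 4.3090)
step 3: θ'=6.0590 (R=1.1429) → pose (3.5620, 0.0008, 6.0590)
step 4: θ'=4.8090 (R=0.6000) → pose (3.0982, 0.5279, 4.8090)
step 5: θ'=3.3090 (R=1.0000) → pose (3.9269, 1.6104, 3.3090)
step 6: θ'=2.0590 (R=-1.5000) → pose (2.3522, 2.3859, 2.0590)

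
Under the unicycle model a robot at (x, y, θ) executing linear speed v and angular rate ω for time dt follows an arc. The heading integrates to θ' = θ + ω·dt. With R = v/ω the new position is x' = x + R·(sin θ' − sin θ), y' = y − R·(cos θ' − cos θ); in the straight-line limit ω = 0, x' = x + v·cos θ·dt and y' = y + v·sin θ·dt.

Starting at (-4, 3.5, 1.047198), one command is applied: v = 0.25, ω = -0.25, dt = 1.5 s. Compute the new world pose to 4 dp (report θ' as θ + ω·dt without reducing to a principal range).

θ' = 1.0472 + -0.25·1.5 = 0.6722
R = v/ω = 0.25/-0.25 = -1.0000
x' = -4 + -1.0000·(sin 0.6722 − sin 1.0472) = -3.7567
y' = 3.5 − -1.0000·(cos 0.6722 − cos 1.0472) = 3.7825

(-3.7567, 3.7825, 0.6722)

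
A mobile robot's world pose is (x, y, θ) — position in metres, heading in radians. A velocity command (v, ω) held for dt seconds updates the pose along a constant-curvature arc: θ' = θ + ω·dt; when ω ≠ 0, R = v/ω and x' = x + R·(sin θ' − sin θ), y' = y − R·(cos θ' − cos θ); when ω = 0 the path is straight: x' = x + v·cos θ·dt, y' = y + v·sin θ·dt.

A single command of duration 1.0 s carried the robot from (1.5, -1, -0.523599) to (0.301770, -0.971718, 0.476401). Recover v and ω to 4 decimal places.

Δθ = 0.476401 − -0.523599 = 1.000000
ω = Δθ/dt = 1.000000/1.0 = 1.0000
R = Δx/(sin θ' − sin θ) = -1.2500
v = R·ω = -1.2500·1.0000 = -1.2500

v = -1.2500, ω = 1.0000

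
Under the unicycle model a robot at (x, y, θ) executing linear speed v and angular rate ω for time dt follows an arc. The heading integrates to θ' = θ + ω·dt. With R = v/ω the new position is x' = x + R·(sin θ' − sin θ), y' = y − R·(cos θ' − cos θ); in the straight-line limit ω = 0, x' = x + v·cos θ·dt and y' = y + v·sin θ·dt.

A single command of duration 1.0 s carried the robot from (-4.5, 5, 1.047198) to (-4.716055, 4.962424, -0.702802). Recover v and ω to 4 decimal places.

Δθ = -0.702802 − 1.047198 = -1.750000
ω = Δθ/dt = -1.750000/1.0 = -1.7500
R = Δx/(sin θ' − sin θ) = 0.1429
v = R·ω = 0.1429·-1.7500 = -0.2500

v = -0.2500, ω = -1.7500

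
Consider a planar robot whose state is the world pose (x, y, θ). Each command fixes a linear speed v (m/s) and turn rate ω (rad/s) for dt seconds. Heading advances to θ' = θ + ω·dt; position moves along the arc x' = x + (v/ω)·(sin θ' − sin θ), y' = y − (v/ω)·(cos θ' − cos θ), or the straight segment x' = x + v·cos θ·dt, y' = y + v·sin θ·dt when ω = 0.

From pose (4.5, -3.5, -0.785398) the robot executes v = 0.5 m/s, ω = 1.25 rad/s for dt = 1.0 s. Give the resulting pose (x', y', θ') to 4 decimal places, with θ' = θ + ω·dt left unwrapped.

θ' = -0.7854 + 1.25·1.0 = 0.4646
R = v/ω = 0.5/1.25 = 0.4000
x' = 4.5 + 0.4000·(sin 0.4646 − sin -0.7854) = 4.9621
y' = -3.5 − 0.4000·(cos 0.4646 − cos -0.7854) = -3.5748

(4.9621, -3.5748, 0.4646)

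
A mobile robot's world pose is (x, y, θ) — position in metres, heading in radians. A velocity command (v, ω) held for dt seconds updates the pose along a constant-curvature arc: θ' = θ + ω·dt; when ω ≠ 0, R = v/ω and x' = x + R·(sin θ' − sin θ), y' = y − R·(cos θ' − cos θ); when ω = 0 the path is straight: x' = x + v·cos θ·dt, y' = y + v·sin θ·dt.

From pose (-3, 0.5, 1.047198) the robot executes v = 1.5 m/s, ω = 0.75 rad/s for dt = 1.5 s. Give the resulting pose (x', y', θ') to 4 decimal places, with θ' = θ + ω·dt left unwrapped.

θ' = 1.0472 + 0.75·1.5 = 2.1722
R = v/ω = 1.5/0.75 = 2.0000
x' = -3 + 2.0000·(sin 2.1722 − sin 1.0472) = -3.0830
y' = 0.5 − 2.0000·(cos 2.1722 − cos 1.0472) = 2.6316

(-3.0830, 2.6316, 2.1722)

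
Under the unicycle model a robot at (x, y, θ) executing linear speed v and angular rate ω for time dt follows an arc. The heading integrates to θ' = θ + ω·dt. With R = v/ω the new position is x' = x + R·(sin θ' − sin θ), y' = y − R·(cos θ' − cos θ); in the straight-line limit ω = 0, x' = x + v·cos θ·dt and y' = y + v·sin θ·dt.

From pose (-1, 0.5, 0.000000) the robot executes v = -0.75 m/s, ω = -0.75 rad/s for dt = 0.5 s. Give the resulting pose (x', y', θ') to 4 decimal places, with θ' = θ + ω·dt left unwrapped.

(-1.3663, 0.5695, -0.3750)

θ' = 0.0000 + -0.75·0.5 = -0.3750
R = v/ω = -0.75/-0.75 = 1.0000
x' = -1 + 1.0000·(sin -0.3750 − sin 0.0000) = -1.3663
y' = 0.5 − 1.0000·(cos -0.3750 − cos 0.0000) = 0.5695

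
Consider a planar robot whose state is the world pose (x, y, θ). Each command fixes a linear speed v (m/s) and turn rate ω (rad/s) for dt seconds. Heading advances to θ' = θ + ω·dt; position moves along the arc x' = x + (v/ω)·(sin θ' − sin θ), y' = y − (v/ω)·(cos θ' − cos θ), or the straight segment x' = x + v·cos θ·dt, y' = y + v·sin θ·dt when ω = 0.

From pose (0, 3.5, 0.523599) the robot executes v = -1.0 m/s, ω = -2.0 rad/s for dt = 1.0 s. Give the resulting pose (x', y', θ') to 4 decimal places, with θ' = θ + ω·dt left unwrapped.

θ' = 0.5236 + -2.0·1.0 = -1.4764
R = v/ω = -1.0/-2.0 = 0.5000
x' = 0 + 0.5000·(sin -1.4764 − sin 0.5236) = -0.7478
y' = 3.5 − 0.5000·(cos -1.4764 − cos 0.5236) = 3.8859

(-0.7478, 3.8859, -1.4764)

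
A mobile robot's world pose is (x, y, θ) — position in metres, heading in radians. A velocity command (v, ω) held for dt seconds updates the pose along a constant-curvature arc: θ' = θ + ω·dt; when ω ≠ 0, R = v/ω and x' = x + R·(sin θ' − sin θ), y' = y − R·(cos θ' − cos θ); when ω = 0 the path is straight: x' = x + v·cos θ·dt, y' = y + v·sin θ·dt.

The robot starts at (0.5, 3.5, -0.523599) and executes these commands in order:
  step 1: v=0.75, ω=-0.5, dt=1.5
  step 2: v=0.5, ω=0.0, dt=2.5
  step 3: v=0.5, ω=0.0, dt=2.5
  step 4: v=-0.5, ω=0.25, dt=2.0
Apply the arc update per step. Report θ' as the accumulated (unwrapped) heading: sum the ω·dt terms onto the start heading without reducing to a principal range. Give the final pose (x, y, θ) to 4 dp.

step 1: θ'=-1.2736 (R=-1.5000) → pose (1.1842, 2.6402, -1.2736)
step 2: θ'=-1.2736 (straight) → pose (1.5503, 1.4450, -1.2736)
step 3: θ'=-1.2736 (straight) → pose (1.9163, 0.2498, -1.2736)
step 4: θ'=-0.7736 (R=-2.0000) → pose (1.4015, 1.0949, -0.7736)

(1.4015, 1.0949, -0.7736)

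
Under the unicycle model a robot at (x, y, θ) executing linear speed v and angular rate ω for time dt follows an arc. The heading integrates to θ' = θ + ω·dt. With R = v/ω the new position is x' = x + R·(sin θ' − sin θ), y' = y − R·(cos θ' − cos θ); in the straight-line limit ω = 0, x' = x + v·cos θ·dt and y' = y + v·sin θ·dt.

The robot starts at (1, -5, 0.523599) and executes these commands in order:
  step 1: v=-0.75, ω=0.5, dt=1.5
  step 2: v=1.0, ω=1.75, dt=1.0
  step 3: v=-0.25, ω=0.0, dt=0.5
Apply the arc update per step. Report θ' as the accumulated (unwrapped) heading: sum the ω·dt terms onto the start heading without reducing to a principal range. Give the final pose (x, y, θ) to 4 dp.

(-0.0392, -5.1397, 3.0236)

step 1: θ'=1.2736 (R=-1.5000) → pose (0.3158, -5.8598, 1.2736)
step 2: θ'=3.0236 (R=0.5714) → pose (-0.1634, -5.1250, 3.0236)
step 3: θ'=3.0236 (straight) → pose (-0.0392, -5.1397, 3.0236)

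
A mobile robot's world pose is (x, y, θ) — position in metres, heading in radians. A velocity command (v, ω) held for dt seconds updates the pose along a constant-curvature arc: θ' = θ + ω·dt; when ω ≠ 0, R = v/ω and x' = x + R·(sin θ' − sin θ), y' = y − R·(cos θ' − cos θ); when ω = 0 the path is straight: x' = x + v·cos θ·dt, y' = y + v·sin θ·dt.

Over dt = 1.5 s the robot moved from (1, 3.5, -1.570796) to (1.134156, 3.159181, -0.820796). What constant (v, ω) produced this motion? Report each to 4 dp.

Δθ = -0.820796 − -1.570796 = 0.750000
ω = Δθ/dt = 0.750000/1.5 = 0.5000
R = −Δy/(cos θ' − cos θ) = 0.5000
v = R·ω = 0.5000·0.5000 = 0.2500

v = 0.2500, ω = 0.5000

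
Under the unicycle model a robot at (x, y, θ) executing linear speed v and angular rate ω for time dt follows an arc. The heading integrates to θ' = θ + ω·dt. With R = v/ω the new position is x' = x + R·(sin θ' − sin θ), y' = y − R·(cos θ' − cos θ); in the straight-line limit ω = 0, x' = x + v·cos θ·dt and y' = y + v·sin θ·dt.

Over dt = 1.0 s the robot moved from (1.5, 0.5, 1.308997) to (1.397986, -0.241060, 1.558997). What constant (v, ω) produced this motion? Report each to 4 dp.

v = -0.7500, ω = 0.2500

Δθ = 1.558997 − 1.308997 = 0.250000
ω = Δθ/dt = 0.250000/1.0 = 0.2500
R = −Δy/(cos θ' − cos θ) = -3.0000
v = R·ω = -3.0000·0.2500 = -0.7500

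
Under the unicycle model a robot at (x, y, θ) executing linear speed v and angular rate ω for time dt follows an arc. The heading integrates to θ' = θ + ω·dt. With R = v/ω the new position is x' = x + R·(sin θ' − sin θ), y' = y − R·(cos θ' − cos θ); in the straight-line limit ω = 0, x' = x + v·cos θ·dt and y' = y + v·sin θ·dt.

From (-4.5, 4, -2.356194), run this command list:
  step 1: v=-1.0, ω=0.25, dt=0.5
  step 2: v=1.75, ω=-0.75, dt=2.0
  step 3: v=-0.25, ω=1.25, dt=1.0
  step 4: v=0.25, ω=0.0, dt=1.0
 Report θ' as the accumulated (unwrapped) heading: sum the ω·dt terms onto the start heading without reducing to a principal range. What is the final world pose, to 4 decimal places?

step 1: θ'=-2.2312 (R=-4.0000) → pose (-4.1694, 4.3747, -2.2312)
step 2: θ'=-3.7312 (R=-2.3333) → pose (-7.3096, 3.8667, -3.7312)
step 3: θ'=-2.4812 (R=-0.2000) → pose (-7.0757, 3.8749, -2.4812)
step 4: θ'=-2.4812 (straight) → pose (-7.2731, 3.7216, -2.4812)

(-7.2731, 3.7216, -2.4812)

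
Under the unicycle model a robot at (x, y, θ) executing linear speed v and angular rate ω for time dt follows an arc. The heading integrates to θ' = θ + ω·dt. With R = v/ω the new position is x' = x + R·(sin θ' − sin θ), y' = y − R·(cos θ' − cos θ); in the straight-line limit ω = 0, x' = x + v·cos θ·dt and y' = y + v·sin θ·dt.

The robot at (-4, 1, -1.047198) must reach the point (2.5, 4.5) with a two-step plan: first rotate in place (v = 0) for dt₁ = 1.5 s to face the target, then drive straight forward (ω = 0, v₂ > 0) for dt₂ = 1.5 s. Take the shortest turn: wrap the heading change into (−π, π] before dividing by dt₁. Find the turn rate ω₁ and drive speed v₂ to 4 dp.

heading to target = atan2(4.5−1, 2.5−-4) = 0.4939
Δθ = wrap(0.4939 − -1.0472) = 1.5411; ω₁ = Δθ/dt₁ = 1.0274
distance = √((2.5−-4)² + (4.5−1)²) = 7.3824; v₂ = distance/dt₂ = 4.9216

ω₁ = 1.0274, v₂ = 4.9216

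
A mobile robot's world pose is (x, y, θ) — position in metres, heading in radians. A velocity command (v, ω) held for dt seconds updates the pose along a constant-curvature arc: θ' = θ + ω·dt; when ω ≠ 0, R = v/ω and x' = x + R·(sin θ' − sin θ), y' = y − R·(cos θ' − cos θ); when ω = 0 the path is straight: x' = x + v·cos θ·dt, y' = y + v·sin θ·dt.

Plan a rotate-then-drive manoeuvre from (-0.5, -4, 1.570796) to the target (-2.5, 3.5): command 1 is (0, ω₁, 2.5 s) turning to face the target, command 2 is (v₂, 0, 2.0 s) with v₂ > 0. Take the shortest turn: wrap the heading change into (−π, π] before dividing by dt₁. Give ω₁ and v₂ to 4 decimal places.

ω₁ = 0.1042, v₂ = 3.8810

heading to target = atan2(3.5−-4, -2.5−-0.5) = 1.8314
Δθ = wrap(1.8314 − 1.5708) = 0.2606; ω₁ = Δθ/dt₁ = 0.1042
distance = √((-2.5−-0.5)² + (3.5−-4)²) = 7.7621; v₂ = distance/dt₂ = 3.8810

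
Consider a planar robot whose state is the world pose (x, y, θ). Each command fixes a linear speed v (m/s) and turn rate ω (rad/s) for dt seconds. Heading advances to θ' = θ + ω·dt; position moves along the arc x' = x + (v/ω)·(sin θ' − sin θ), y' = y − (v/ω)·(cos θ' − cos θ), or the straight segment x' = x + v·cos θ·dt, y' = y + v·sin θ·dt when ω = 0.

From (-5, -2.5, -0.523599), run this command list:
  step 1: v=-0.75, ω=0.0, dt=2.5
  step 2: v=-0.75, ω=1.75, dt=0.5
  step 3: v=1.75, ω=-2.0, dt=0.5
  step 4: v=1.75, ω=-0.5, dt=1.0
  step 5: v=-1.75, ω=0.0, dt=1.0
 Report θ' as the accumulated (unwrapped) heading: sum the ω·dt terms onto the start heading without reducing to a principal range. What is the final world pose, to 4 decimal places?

(-5.7945, -1.4142, -1.1486)

step 1: θ'=-0.5236 (straight) → pose (-6.6238, -1.5625, -0.5236)
step 2: θ'=0.3514 (R=-0.4286) → pose (-6.9856, -1.5313, 0.3514)
step 3: θ'=-0.6486 (R=-0.8750) → pose (-6.1559, -1.6555, -0.6486)
step 4: θ'=-1.1486 (R=-3.5000) → pose (-5.0774, -3.0106, -1.1486)
step 5: θ'=-1.1486 (straight) → pose (-5.7945, -1.4142, -1.1486)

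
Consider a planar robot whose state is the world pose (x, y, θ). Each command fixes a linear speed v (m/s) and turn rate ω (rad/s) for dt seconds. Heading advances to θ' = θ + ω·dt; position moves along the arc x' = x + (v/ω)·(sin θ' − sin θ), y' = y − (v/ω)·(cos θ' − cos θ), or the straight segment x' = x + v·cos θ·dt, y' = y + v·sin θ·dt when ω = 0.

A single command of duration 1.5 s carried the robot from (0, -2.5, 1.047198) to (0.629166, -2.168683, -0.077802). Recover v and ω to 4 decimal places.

v = 0.5000, ω = -0.7500

Δθ = -0.077802 − 1.047198 = -1.125000
ω = Δθ/dt = -1.125000/1.5 = -0.7500
R = Δx/(sin θ' − sin θ) = -0.6667
v = R·ω = -0.6667·-0.7500 = 0.5000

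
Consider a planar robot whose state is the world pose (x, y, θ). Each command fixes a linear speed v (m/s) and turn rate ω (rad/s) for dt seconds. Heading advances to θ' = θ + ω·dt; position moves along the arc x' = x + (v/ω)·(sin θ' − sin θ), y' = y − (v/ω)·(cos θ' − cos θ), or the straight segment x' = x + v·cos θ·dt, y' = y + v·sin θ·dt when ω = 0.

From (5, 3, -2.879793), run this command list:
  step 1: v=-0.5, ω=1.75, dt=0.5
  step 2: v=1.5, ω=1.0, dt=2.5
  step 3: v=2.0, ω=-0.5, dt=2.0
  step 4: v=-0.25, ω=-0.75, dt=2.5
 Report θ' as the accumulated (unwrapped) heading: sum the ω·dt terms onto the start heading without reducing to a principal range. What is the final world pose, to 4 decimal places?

(11.0255, 1.7199, -2.3798)

step 1: θ'=-2.0048 (R=-0.2857) → pose (5.1853, 3.1558, -2.0048)
step 2: θ'=0.4952 (R=1.5000) → pose (7.2590, 1.2053, 0.4952)
step 3: θ'=-0.5048 (R=-4.0000) → pose (11.0944, 1.1869, -0.5048)
step 4: θ'=-2.3798 (R=0.3333) → pose (11.0255, 1.7199, -2.3798)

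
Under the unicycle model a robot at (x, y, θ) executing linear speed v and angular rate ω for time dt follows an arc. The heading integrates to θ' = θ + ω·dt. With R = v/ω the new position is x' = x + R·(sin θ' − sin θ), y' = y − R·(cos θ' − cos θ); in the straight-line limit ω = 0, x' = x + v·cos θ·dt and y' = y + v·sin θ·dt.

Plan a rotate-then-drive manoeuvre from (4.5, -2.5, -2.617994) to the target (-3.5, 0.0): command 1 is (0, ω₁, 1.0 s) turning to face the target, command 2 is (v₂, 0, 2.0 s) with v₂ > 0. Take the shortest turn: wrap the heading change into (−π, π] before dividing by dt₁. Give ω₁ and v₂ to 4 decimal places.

ω₁ = -0.8265, v₂ = 4.1908

heading to target = atan2(0−-2.5, -3.5−4.5) = 2.8387
Δθ = wrap(2.8387 − -2.6180) = -0.8265; ω₁ = Δθ/dt₁ = -0.8265
distance = √((-3.5−4.5)² + (0−-2.5)²) = 8.3815; v₂ = distance/dt₂ = 4.1908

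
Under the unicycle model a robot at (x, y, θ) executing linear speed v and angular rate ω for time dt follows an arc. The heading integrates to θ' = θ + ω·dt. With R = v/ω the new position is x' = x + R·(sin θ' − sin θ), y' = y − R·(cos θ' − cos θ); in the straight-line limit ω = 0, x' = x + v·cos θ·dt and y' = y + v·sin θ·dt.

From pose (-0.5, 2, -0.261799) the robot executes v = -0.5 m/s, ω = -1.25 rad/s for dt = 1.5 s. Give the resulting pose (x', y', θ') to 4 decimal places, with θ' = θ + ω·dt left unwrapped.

θ' = -0.2618 + -1.25·1.5 = -2.1368
R = v/ω = -0.5/-1.25 = 0.4000
x' = -0.5 + 0.4000·(sin -2.1368 − sin -0.2618) = -0.7341
y' = 2 − 0.4000·(cos -2.1368 − cos -0.2618) = 2.6009

(-0.7341, 2.6009, -2.1368)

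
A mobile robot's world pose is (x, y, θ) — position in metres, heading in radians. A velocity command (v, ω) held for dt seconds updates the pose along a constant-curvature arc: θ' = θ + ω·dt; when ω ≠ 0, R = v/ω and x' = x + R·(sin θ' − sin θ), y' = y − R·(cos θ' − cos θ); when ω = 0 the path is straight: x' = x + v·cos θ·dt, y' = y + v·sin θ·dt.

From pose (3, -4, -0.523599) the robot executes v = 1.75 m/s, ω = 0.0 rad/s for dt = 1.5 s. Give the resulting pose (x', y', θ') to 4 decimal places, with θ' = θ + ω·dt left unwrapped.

(5.2733, -5.3125, -0.5236)

θ' = -0.5236 + 0.0·1.5 = -0.5236
ω = 0 → straight: x' = 3 + 1.75·cos(-0.5236)·1.5 = 5.2733
y' = -4 + 1.75·sin(-0.5236)·1.5 = -5.3125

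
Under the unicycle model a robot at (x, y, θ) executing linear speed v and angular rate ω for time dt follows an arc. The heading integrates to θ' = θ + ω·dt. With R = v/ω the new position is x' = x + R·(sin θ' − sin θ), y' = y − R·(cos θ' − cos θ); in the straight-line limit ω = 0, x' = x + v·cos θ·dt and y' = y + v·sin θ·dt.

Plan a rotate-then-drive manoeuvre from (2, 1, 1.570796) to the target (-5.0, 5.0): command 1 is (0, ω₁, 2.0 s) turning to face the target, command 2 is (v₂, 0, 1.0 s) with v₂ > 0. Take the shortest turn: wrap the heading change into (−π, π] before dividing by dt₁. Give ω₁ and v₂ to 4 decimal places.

ω₁ = 0.5258, v₂ = 8.0623

heading to target = atan2(5−1, -5−2) = 2.6224
Δθ = wrap(2.6224 − 1.5708) = 1.0517; ω₁ = Δθ/dt₁ = 0.5258
distance = √((-5−2)² + (5−1)²) = 8.0623; v₂ = distance/dt₂ = 8.0623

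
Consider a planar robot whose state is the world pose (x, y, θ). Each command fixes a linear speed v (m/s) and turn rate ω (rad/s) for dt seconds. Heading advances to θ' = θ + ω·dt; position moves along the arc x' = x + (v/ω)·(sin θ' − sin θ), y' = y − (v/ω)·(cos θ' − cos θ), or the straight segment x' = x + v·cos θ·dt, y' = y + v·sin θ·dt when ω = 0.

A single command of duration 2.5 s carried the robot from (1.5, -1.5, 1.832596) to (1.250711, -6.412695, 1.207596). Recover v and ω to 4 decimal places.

v = -2.0000, ω = -0.2500

Δθ = 1.207596 − 1.832596 = -0.625000
ω = Δθ/dt = -0.625000/2.5 = -0.2500
R = −Δy/(cos θ' − cos θ) = 8.0000
v = R·ω = 8.0000·-0.2500 = -2.0000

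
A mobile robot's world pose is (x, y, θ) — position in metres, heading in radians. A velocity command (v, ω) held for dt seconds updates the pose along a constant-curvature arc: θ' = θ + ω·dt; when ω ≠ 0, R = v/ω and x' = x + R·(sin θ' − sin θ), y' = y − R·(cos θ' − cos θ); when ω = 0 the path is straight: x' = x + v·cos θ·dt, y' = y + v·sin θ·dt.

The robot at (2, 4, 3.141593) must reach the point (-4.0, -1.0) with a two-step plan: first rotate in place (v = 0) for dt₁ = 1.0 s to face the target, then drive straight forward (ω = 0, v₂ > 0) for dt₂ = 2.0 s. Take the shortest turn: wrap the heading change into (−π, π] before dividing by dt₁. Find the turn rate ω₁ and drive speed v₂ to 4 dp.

heading to target = atan2(-1−4, -4−2) = -2.4469
Δθ = wrap(-2.4469 − 3.1416) = 0.6947; ω₁ = Δθ/dt₁ = 0.6947
distance = √((-4−2)² + (-1−4)²) = 7.8102; v₂ = distance/dt₂ = 3.9051

ω₁ = 0.6947, v₂ = 3.9051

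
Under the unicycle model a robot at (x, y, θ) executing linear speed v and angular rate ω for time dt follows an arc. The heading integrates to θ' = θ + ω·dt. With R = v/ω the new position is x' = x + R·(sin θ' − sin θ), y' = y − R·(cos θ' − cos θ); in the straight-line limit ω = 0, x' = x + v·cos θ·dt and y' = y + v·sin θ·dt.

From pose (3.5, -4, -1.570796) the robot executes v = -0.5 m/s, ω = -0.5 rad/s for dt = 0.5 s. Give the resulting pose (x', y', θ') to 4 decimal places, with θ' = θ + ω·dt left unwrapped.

(3.5311, -3.7526, -1.8208)

θ' = -1.5708 + -0.5·0.5 = -1.8208
R = v/ω = -0.5/-0.5 = 1.0000
x' = 3.5 + 1.0000·(sin -1.8208 − sin -1.5708) = 3.5311
y' = -4 − 1.0000·(cos -1.8208 − cos -1.5708) = -3.7526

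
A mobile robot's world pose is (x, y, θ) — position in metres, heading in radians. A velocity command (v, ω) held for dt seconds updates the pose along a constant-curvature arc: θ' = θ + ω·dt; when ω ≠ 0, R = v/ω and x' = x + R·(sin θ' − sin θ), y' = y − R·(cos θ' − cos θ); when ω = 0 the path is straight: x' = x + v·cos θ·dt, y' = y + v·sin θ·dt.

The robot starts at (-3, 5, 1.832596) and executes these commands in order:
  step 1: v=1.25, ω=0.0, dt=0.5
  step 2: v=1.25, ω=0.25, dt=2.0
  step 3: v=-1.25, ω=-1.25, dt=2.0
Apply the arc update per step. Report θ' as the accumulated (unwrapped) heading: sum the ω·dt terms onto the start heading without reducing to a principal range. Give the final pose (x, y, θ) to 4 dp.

(-5.2636, 6.0845, -0.1674)

step 1: θ'=1.8326 (straight) → pose (-3.1618, 5.6037, 1.8326)
step 2: θ'=2.3326 (R=5.0000) → pose (-4.3734, 7.7607, 2.3326)
step 3: θ'=-0.1674 (R=1.0000) → pose (-5.2636, 6.0845, -0.1674)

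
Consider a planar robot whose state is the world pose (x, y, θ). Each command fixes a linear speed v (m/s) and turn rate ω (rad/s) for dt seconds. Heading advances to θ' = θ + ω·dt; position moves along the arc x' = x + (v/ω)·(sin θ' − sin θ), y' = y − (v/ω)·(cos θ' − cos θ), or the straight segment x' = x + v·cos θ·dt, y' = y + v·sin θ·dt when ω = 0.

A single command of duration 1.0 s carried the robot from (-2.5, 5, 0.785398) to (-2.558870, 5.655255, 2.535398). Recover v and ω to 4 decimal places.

Δθ = 2.535398 − 0.785398 = 1.750000
ω = Δθ/dt = 1.750000/1.0 = 1.7500
R = −Δy/(cos θ' − cos θ) = 0.4286
v = R·ω = 0.4286·1.7500 = 0.7500

v = 0.7500, ω = 1.7500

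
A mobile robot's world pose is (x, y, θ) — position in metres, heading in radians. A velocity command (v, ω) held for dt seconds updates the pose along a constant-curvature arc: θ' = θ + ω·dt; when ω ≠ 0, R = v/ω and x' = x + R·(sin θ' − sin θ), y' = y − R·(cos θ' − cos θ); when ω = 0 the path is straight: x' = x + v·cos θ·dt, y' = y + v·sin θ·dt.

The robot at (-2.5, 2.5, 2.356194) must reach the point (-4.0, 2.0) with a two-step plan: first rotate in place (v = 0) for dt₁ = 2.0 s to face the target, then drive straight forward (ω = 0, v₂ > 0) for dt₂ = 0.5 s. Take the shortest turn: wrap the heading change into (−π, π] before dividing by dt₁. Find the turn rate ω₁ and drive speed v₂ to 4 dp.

heading to target = atan2(2−2.5, -4−-2.5) = -2.8198
Δθ = wrap(-2.8198 − 2.3562) = 1.1071; ω₁ = Δθ/dt₁ = 0.5536
distance = √((-4−-2.5)² + (2−2.5)²) = 1.5811; v₂ = distance/dt₂ = 3.1623

ω₁ = 0.5536, v₂ = 3.1623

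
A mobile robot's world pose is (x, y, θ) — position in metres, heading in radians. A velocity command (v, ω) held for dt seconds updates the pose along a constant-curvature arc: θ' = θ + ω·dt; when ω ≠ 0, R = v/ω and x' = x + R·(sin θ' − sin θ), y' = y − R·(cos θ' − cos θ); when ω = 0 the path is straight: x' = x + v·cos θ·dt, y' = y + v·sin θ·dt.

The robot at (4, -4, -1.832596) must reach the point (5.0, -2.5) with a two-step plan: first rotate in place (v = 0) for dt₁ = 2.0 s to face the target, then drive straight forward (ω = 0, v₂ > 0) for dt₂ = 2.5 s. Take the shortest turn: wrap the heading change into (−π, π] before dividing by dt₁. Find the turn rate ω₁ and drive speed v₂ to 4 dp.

heading to target = atan2(-2.5−-4, 5−4) = 0.9828
Δθ = wrap(0.9828 − -1.8326) = 2.8154; ω₁ = Δθ/dt₁ = 1.4077
distance = √((5−4)² + (-2.5−-4)²) = 1.8028; v₂ = distance/dt₂ = 0.7211

ω₁ = 1.4077, v₂ = 0.7211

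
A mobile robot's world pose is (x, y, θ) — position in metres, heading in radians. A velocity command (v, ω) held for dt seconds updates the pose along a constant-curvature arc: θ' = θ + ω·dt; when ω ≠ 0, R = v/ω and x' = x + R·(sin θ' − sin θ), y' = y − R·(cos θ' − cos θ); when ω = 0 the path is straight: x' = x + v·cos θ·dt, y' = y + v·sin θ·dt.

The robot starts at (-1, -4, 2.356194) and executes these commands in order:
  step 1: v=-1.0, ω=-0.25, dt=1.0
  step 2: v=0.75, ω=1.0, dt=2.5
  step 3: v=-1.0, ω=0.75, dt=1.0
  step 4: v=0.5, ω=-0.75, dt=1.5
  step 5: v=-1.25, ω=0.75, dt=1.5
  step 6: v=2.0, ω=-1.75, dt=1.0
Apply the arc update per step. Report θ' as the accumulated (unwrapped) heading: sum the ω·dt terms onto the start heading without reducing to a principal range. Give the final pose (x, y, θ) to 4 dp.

step 1: θ'=2.1062 (R=4.0000) → pose (-0.3882, -4.7877, 2.1062)
step 2: θ'=4.6062 (R=0.7500) → pose (-1.7790, -5.0908, 4.6062)
step 3: θ'=5.3562 (R=-1.3333) → pose (-2.0384, -4.1492, 5.3562)
step 4: θ'=4.2312 (R=-0.6667) → pose (-1.9806, -4.8579, 4.2312)
step 5: θ'=5.3562 (R=-1.6667) → pose (-2.1250, -3.0861, 5.3562)
step 6: θ'=3.6062 (R=-1.1429) → pose (-2.5270, -4.7938, 3.6062)

(-2.5270, -4.7938, 3.6062)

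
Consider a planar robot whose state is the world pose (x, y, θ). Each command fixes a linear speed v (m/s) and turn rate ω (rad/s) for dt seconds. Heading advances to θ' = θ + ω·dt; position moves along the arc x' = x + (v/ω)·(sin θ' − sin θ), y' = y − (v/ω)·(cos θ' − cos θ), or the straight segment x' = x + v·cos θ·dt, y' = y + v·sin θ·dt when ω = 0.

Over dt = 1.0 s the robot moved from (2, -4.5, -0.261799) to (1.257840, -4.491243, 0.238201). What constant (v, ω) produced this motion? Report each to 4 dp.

v = -0.7500, ω = 0.5000

Δθ = 0.238201 − -0.261799 = 0.500000
ω = Δθ/dt = 0.500000/1.0 = 0.5000
R = Δx/(sin θ' − sin θ) = -1.5000
v = R·ω = -1.5000·0.5000 = -0.7500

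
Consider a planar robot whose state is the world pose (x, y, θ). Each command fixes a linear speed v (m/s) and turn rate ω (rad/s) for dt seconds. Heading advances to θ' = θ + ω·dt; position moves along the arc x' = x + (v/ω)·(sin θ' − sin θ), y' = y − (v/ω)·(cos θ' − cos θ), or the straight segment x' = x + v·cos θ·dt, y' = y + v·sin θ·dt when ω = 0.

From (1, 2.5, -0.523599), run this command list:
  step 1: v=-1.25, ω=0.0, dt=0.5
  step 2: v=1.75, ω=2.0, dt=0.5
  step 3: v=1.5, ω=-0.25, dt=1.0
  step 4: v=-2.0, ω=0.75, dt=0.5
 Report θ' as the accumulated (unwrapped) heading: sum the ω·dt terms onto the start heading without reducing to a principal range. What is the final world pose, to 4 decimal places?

(1.7920, 2.9078, 0.6014)

step 1: θ'=-0.5236 (straight) → pose (0.4587, 2.8125, -0.5236)
step 2: θ'=0.4764 (R=0.8750) → pose (1.2975, 2.7927, 0.4764)
step 3: θ'=0.2264 (R=-6.0000) → pose (2.7022, 3.3077, 0.2264)
step 4: θ'=0.6014 (R=-2.6667) → pose (1.7920, 2.9078, 0.6014)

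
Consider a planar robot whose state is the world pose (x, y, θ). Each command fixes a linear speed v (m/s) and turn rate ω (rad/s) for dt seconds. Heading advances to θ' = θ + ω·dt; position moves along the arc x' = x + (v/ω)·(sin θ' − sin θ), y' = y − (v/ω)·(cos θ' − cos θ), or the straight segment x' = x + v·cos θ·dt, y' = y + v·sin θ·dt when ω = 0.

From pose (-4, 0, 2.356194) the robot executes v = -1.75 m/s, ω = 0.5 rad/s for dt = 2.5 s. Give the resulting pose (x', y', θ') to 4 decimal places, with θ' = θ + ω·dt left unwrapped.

(0.0431, -0.6541, 3.6062)

θ' = 2.3562 + 0.5·2.5 = 3.6062
R = v/ω = -1.75/0.5 = -3.5000
x' = -4 + -3.5000·(sin 3.6062 − sin 2.3562) = 0.0431
y' = 0 − -3.5000·(cos 3.6062 − cos 2.3562) = -0.6541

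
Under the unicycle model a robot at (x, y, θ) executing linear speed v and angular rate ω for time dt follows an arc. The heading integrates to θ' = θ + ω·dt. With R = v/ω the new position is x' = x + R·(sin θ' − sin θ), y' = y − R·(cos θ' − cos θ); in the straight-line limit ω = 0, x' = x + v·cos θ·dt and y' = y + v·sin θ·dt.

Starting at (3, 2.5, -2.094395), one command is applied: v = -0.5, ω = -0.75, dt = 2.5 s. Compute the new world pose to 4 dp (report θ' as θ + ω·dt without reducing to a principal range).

(4.0683, 2.6177, -3.9694)

θ' = -2.0944 + -0.75·2.5 = -3.9694
R = v/ω = -0.5/-0.75 = 0.6667
x' = 3 + 0.6667·(sin -3.9694 − sin -2.0944) = 4.0683
y' = 2.5 − 0.6667·(cos -3.9694 − cos -2.0944) = 2.6177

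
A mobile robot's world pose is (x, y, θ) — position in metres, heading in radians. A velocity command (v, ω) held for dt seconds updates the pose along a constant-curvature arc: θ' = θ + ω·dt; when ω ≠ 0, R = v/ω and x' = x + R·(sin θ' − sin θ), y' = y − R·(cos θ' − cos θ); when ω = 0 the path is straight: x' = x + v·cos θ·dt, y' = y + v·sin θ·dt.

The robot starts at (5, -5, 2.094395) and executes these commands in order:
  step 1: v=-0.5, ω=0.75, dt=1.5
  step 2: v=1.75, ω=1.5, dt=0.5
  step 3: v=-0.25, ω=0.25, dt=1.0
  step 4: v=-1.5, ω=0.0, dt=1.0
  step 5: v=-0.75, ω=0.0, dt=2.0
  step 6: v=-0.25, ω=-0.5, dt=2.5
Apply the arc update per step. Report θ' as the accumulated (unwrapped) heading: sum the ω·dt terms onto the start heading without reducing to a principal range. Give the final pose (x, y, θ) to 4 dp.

step 1: θ'=3.2194 (R=-0.6667) → pose (5.6292, -5.3313, 3.2194)
step 2: θ'=3.9694 (R=1.1667) → pose (4.8607, -5.7052, 3.9694)
step 3: θ'=4.2194 (R=-1.0000) → pose (5.0051, -5.5020, 4.2194)
step 4: θ'=4.2194 (straight) → pose (5.7150, -4.1806, 4.2194)
step 5: θ'=4.2194 (straight) → pose (6.4249, -2.8592, 4.2194)
step 6: θ'=2.9694 (R=0.5000) → pose (6.9511, -2.6032, 2.9694)

(6.9511, -2.6032, 2.9694)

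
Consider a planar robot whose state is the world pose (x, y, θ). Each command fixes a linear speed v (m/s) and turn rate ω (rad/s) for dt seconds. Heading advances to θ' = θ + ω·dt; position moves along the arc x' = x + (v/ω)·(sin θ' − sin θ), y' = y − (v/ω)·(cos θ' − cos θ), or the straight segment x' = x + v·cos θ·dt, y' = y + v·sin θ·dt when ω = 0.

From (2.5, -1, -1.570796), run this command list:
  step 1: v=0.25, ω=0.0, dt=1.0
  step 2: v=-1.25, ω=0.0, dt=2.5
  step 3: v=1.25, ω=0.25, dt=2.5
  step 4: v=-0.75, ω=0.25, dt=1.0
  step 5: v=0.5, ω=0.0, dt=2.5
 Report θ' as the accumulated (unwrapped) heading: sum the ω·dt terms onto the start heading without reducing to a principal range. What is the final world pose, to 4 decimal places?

step 1: θ'=-1.5708 (straight) → pose (2.5000, -1.2500, -1.5708)
step 2: θ'=-1.5708 (straight) → pose (2.5000, 1.8750, -1.5708)
step 3: θ'=-0.9458 (R=5.0000) → pose (3.4452, -1.0505, -0.9458)
step 4: θ'=-0.6958 (R=-3.0000) → pose (2.9353, -0.5031, -0.6958)
step 5: θ'=-0.6958 (straight) → pose (3.8947, -1.3044, -0.6958)

(3.8947, -1.3044, -0.6958)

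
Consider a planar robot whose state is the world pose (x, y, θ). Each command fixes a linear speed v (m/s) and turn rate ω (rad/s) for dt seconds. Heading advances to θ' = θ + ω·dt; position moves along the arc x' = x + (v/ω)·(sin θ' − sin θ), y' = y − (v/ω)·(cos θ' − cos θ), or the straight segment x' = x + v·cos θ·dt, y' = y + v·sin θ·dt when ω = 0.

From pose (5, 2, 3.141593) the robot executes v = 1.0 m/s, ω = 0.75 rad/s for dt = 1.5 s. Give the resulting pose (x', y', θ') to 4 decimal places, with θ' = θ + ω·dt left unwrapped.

θ' = 3.1416 + 0.75·1.5 = 4.2666
R = v/ω = 1.0/0.75 = 1.3333
x' = 5 + 1.3333·(sin 4.2666 − sin 3.1416) = 3.7970
y' = 2 − 1.3333·(cos 4.2666 − cos 3.1416) = 1.2416

(3.7970, 1.2416, 4.2666)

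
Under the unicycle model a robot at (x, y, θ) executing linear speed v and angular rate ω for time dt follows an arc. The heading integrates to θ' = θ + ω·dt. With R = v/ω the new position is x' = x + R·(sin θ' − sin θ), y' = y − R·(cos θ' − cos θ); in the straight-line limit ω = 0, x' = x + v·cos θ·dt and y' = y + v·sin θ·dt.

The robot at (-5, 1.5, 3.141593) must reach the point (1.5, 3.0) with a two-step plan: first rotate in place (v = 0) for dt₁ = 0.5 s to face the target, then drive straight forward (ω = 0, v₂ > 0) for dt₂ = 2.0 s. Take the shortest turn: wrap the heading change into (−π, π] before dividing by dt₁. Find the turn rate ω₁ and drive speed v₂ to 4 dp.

ω₁ = -5.8296, v₂ = 3.3354

heading to target = atan2(3−1.5, 1.5−-5) = 0.2268
Δθ = wrap(0.2268 − 3.1416) = -2.9148; ω₁ = Δθ/dt₁ = -5.8296
distance = √((1.5−-5)² + (3−1.5)²) = 6.6708; v₂ = distance/dt₂ = 3.3354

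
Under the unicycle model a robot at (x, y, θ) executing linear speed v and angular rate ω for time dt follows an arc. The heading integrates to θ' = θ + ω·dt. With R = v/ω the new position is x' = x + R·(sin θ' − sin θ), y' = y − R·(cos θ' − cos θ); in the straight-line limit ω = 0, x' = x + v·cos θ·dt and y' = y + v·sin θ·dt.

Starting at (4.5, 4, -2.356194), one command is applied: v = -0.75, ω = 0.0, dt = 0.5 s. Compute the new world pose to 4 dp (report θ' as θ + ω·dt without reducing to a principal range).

(4.7652, 4.2652, -2.3562)

θ' = -2.3562 + 0.0·0.5 = -2.3562
ω = 0 → straight: x' = 4.5 + -0.75·cos(-2.3562)·0.5 = 4.7652
y' = 4 + -0.75·sin(-2.3562)·0.5 = 4.2652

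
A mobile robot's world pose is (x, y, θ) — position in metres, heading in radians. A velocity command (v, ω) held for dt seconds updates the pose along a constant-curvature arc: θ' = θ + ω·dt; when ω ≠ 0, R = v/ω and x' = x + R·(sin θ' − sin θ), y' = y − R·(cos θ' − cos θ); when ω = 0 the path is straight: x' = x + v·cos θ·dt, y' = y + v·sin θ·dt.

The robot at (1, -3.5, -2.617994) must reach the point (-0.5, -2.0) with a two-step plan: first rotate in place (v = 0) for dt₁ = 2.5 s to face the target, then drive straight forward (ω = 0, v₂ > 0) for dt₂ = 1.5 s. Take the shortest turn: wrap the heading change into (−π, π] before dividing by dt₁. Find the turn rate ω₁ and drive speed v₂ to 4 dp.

heading to target = atan2(-2−-3.5, -0.5−1) = 2.3562
Δθ = wrap(2.3562 − -2.6180) = -1.3090; ω₁ = Δθ/dt₁ = -0.5236
distance = √((-0.5−1)² + (-2−-3.5)²) = 2.1213; v₂ = distance/dt₂ = 1.4142

ω₁ = -0.5236, v₂ = 1.4142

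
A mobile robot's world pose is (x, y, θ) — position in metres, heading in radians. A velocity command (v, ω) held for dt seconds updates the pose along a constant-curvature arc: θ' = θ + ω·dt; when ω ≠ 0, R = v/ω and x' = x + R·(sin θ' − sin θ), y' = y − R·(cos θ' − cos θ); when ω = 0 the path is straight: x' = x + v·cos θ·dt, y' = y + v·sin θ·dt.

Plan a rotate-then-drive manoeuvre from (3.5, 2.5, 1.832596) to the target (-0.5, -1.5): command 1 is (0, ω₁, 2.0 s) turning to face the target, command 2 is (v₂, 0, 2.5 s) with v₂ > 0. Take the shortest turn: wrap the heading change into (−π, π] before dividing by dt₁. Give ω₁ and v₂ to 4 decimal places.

heading to target = atan2(-1.5−2.5, -0.5−3.5) = -2.3562
Δθ = wrap(-2.3562 − 1.8326) = 2.0944; ω₁ = Δθ/dt₁ = 1.0472
distance = √((-0.5−3.5)² + (-1.5−2.5)²) = 5.6569; v₂ = distance/dt₂ = 2.2627

ω₁ = 1.0472, v₂ = 2.2627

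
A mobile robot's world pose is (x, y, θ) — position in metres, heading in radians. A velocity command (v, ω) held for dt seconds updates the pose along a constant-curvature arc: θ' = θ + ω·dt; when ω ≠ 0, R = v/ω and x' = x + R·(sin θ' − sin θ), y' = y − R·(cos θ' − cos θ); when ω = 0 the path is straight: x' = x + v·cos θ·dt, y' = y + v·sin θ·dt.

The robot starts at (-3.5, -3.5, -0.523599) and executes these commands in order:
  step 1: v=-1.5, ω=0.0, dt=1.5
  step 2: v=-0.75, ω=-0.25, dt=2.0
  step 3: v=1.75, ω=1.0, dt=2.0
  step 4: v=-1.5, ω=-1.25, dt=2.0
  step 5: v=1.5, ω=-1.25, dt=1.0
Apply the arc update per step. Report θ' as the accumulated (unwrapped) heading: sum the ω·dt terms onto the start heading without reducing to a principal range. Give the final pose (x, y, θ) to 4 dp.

step 1: θ'=-0.5236 (straight) → pose (-5.4486, -2.3750, -0.5236)
step 2: θ'=-1.0236 (R=3.0000) → pose (-6.5105, -1.3378, -1.0236)
step 3: θ'=0.9764 (R=1.7500) → pose (-3.5662, -1.4073, 0.9764)
step 4: θ'=-1.5236 (R=1.2000) → pose (-5.7590, -0.7919, -1.5236)
step 5: θ'=-2.7736 (R=-1.2000) → pose (-6.5260, -1.9682, -2.7736)

(-6.5260, -1.9682, -2.7736)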